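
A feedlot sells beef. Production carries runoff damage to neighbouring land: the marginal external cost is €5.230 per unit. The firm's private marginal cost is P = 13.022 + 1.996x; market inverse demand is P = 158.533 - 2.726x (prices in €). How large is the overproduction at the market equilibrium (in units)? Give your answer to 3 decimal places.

1.108 units

Market equilibrium (private): 13.022 + 1.996x = 158.533 - 2.726x → x_m = 30.8155.
Social marginal cost = private MC + MEC = 18.252 + 1.996x.
Set SMC = demand: 18.252 + 1.996x = 158.533 - 2.726x → x* = 29.7080.
Gap = |30.8155 − 29.7080| = 1.1075.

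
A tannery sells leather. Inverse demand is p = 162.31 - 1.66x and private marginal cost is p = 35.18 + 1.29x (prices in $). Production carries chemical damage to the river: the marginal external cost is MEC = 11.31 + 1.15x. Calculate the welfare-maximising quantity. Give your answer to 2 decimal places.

x* = 28.25

Social marginal cost = private MC + MEC = 46.49 + 2.44x.
Set SMC = demand: 46.49 + 2.44x = 162.31 - 1.66x → x* = 28.2488.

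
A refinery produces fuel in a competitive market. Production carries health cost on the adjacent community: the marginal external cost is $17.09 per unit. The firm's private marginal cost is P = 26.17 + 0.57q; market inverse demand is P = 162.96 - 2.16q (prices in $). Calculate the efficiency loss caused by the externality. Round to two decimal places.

DWL = $53.49

Market equilibrium (private): 26.17 + 0.57q = 162.96 - 2.16q → q_m = 50.1062.
Social marginal cost = private MC + MEC = 43.26 + 0.57q.
Set SMC = demand: 43.26 + 0.57q = 162.96 - 2.16q → q* = 43.8462.
The loss is the area between SMC and demand from q* to q_m; with linear curves that's a triangle of height MEC(q_m).
DWL = ½ × 6.2600 × 17.0900 = 53.4917.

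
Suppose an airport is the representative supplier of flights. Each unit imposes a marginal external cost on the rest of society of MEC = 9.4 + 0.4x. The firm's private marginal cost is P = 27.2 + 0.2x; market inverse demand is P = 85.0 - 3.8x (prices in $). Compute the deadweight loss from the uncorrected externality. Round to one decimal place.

Market equilibrium (private): 27.2 + 0.2x = 85.0 - 3.8x → x_m = 14.4500.
Social marginal cost = private MC + MEC = 36.6 + 0.6x.
Set SMC = demand: 36.6 + 0.6x = 85.0 - 3.8x → x* = 11.0000.
Between x* and x_m the wedge SMC − demand runs linearly from 0 to MEC(x_m), so the loss is a triangle.
DWL = ½ × 3.4500 × 15.1800 = 26.1855.

DWL = $26.2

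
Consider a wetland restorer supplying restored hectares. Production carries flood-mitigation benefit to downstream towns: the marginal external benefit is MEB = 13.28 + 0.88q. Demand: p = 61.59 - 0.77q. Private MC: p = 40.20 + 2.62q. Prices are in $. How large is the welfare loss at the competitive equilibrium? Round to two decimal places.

DWL = $70.65

Market equilibrium (private): 40.20 + 2.62q = 61.59 - 0.77q → q_m = 6.3097.
Social marginal cost = private MC − MEB = 26.92 + 1.74q.
Set SMC = demand: 26.92 + 1.74q = 61.59 - 0.77q → q* = 13.8127.
The welfare-loss triangle has base |q_m − q*| and height MEB(q_m) (the vertical gap between SMC and demand is zero at q* and MEB at q_m).
DWL = ½ × 7.5030 × 18.8326 = 70.6505.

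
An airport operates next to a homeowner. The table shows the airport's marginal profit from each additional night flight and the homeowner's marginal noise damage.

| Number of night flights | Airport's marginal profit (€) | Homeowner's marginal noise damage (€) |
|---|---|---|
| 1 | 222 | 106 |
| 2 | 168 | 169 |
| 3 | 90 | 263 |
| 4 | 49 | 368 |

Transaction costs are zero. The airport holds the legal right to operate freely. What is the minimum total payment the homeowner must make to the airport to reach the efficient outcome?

Left alone the airport would choose level 4 (marginal profit stays positive).
Efficient level: k* = 1 (marginal profit ≥ marginal noise damage through 1).
The homeowner must at least cover the airport's forgone profit from cutting 4→1: 168 + 90 + 49 = 307.

€307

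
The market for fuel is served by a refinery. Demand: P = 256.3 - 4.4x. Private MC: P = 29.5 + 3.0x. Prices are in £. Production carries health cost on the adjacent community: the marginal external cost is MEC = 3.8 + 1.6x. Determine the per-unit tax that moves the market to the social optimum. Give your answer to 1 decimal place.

Social marginal cost = private MC + MEC = 33.3 + 4.6x.
Set SMC = demand: 33.3 + 4.6x = 256.3 - 4.4x → x* = 24.7778.
The Pigouvian tax equals MEC at x*: 3.8 + 1.6×24.7778 = 43.4445.

tax = £43.4 per unit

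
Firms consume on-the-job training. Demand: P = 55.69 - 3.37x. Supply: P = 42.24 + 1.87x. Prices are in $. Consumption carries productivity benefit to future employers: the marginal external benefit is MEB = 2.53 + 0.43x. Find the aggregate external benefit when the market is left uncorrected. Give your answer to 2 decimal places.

$7.91

Market equilibrium (private): 42.24 + 1.87x = 55.69 - 3.37x → x_m = 2.5668.
Total external benefit = ∫₀^{x_m} (2.53 + 0.43x) dx = 2.53×2.5668 + ½×0.43×2.5668² = 7.9105.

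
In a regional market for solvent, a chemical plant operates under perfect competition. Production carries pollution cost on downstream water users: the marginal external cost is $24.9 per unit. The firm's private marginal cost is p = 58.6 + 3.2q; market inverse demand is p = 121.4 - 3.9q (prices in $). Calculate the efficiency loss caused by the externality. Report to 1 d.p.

Market equilibrium (private): 58.6 + 3.2q = 121.4 - 3.9q → q_m = 8.8451.
Social marginal cost = private MC + MEC = 83.5 + 3.2q.
Set SMC = demand: 83.5 + 3.2q = 121.4 - 3.9q → q* = 5.3380.
Between q* and q_m the wedge SMC − demand runs linearly from 0 to MEC(q_m), so the loss is a triangle.
DWL = ½ × 3.5071 × 24.9000 = 43.6634.

DWL = $43.7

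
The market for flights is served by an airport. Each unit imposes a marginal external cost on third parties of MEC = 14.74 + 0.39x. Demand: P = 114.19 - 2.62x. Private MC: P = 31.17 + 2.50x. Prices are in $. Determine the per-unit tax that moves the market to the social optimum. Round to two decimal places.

tax = $19.57 per unit

Social marginal cost = private MC + MEC = 45.91 + 2.89x.
Set SMC = demand: 45.91 + 2.89x = 114.19 - 2.62x → x* = 12.3920.
The Pigouvian tax equals MEC at x*: 14.74 + 0.39×12.3920 = 19.5729.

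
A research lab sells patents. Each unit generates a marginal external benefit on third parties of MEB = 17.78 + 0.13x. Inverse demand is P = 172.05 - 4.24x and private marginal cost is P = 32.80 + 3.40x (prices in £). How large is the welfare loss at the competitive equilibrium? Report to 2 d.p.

Market equilibrium (private): 32.80 + 3.40x = 172.05 - 4.24x → x_m = 18.2264.
Social marginal cost = private MC − MEB = 15.02 + 3.27x.
Set SMC = demand: 15.02 + 3.27x = 172.05 - 4.24x → x* = 20.9095.
The loss is the area between SMC and demand from x* to x_m; with linear curves that's a triangle of height MEB(x_m).
DWL = ½ × 2.6831 × 20.1494 = 27.0314.

DWL = £27.03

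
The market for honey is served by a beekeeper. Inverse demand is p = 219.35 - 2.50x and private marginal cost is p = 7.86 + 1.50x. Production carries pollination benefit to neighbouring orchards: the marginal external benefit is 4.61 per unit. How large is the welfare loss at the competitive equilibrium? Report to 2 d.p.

Market equilibrium (private): 7.86 + 1.50x = 219.35 - 2.50x → x_m = 52.8725.
Social marginal cost = private MC − MEB = 3.25 + 1.50x.
Set SMC = demand: 3.25 + 1.50x = 219.35 - 2.50x → x* = 54.0250.
The loss is the area between SMC and demand from x* to x_m; with linear curves that's a triangle of height MEB(x_m).
DWL = ½ × 1.1525 × 4.6100 = 2.6565.

DWL = 2.66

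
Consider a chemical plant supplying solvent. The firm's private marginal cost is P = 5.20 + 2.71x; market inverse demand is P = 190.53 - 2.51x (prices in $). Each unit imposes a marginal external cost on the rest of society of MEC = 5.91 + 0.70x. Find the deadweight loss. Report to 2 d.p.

DWL = $79.93

Market equilibrium (private): 5.20 + 2.71x = 190.53 - 2.51x → x_m = 35.5038.
Social marginal cost = private MC + MEC = 11.11 + 3.41x.
Set SMC = demand: 11.11 + 3.41x = 190.53 - 2.51x → x* = 30.3074.
Between x* and x_m the wedge SMC − demand runs linearly from 0 to MEC(x_m), so the loss is a triangle.
DWL = ½ × 5.1964 × 30.7627 = 79.9276.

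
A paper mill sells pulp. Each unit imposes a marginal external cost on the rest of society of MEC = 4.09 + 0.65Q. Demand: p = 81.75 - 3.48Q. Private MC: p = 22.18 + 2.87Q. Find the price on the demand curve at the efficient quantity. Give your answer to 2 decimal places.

P = 54.17

Social marginal cost = private MC + MEC = 26.27 + 3.52Q.
Set SMC = demand: 26.27 + 3.52Q = 81.75 - 3.48Q → Q* = 7.9257.
Consumer price on the demand curve at Q*: 81.75 − 3.48×7.9257 = 54.1686.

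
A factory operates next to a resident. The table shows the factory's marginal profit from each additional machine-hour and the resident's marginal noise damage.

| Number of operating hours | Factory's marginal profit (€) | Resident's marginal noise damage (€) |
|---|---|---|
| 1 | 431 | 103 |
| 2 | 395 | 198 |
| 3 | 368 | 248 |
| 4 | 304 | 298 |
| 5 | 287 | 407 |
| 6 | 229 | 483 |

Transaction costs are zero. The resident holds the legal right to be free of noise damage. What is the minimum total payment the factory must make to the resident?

Efficient level: marginal profit ≥ marginal noise damage through level 4, so k* = 4.
With the resident holding the right, the factory must at least compensate total damage at k*: 103 + 198 + 248 + 298 = 847.

€847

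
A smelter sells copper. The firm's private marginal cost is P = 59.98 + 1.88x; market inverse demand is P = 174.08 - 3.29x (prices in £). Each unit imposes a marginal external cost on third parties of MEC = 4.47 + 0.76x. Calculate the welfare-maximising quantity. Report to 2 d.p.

Social marginal cost = private MC + MEC = 64.45 + 2.64x.
Set SMC = demand: 64.45 + 2.64x = 174.08 - 3.29x → x* = 18.4874.

x* = 18.49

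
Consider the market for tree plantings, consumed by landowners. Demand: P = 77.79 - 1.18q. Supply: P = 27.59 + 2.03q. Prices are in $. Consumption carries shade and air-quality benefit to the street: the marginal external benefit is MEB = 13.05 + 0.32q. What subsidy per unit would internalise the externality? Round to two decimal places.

Social marginal benefit = demand + MEB = 90.84 - 0.86q.
Set SMB = MC: 90.84 - 0.86q = 27.59 + 2.03q → q* = 21.8858.
The Pigouvian subsidy equals MEB at q*: 13.05 + 0.32×21.8858 = 20.0535.

subsidy = $20.05 per unit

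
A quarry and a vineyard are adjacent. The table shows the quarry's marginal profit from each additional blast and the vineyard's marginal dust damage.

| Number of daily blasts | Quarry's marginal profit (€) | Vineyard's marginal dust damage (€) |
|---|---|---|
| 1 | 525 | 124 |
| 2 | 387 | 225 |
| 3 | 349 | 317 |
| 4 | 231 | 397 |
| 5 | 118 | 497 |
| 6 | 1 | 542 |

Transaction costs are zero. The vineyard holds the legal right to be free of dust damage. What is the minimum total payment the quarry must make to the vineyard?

Efficient level: marginal profit ≥ marginal dust damage through level 3, so k* = 3.
With the vineyard holding the right, the quarry must at least compensate total damage at k*: 124 + 225 + 317 = 666.

€666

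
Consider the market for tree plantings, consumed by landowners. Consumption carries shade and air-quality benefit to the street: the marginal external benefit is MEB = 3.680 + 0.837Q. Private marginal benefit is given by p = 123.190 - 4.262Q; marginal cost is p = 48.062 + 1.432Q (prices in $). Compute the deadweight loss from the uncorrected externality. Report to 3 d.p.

Market equilibrium (private): 48.062 + 1.432Q = 123.190 - 4.262Q → Q_m = 13.1942.
Social marginal benefit = demand + MEB = 126.870 - 3.425Q.
Set SMB = MC: 126.870 - 3.425Q = 48.062 + 1.432Q → Q* = 16.2257.
Height of the DWL triangle at Q_m is SMB(Q_m) − MC(Q_m) = MEB(Q_m) = 14.7236.
DWL = ½ × 3.0315 × 14.7236 = 22.3173.

DWL = $22.317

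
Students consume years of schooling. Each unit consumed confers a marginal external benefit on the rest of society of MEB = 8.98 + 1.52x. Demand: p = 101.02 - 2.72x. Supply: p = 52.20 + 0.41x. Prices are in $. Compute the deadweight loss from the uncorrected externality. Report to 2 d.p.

DWL = $331.84

Market equilibrium (private): 52.20 + 0.41x = 101.02 - 2.72x → x_m = 15.5974.
Social marginal benefit = demand + MEB = 110.00 - 1.20x.
Set SMB = MC: 110.00 - 1.20x = 52.20 + 0.41x → x* = 35.9006.
The welfare-loss triangle has base |x_m − x*| and height MEB(x_m) (the vertical gap between SMB and MC is zero at x* and MEB at x_m).
DWL = ½ × 20.3032 × 32.6881 = 331.8365.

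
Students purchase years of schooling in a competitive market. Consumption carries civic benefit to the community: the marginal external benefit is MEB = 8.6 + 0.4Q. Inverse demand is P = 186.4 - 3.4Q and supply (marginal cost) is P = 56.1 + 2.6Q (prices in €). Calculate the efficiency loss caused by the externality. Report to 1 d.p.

Market equilibrium (private): 56.1 + 2.6Q = 186.4 - 3.4Q → Q_m = 21.7167.
Social marginal benefit = demand + MEB = 195.0 - 3.0Q.
Set SMB = MC: 195.0 - 3.0Q = 56.1 + 2.6Q → Q* = 24.8036.
Height of the DWL triangle at Q_m is SMB(Q_m) − MC(Q_m) = MEB(Q_m) = 17.2867.
DWL = ½ × 3.0869 × 17.2867 = 26.6812.

DWL = €26.7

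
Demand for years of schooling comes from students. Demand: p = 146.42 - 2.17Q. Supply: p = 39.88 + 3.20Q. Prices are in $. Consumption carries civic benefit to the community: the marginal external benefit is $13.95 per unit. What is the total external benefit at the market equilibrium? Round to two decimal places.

Market equilibrium (private): 39.88 + 3.20Q = 146.42 - 2.17Q → Q_m = 19.8399.
Total external benefit = MEB × Q_m = 13.95 × 19.8399 = 276.7666.

$276.77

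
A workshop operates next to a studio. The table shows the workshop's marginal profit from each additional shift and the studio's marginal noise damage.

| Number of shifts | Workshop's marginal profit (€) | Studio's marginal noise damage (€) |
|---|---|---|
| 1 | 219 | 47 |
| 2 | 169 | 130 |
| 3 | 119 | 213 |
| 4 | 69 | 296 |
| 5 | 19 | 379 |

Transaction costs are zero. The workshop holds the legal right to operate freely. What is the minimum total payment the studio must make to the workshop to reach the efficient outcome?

Left alone the workshop would choose level 5 (marginal profit stays positive).
Efficient level: k* = 2 (marginal profit ≥ marginal noise damage through 2).
The studio must at least cover the workshop's forgone profit from cutting 5→2: 119 + 69 + 19 = 207.

€207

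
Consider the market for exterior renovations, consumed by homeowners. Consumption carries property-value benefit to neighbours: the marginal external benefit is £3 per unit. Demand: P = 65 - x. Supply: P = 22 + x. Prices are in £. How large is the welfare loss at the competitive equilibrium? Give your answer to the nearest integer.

Market equilibrium (private): 22 + x = 65 - x → x_m = 21.5000.
Social marginal benefit = demand + MEB = 68 - x.
Set SMB = MC: 68 - x = 22 + x → x* = 23.0000.
The welfare-loss triangle has base |x_m − x*| and height MEB(x_m) (the vertical gap between SMB and MC is zero at x* and MEB at x_m).
DWL = ½ × 1.5000 × 3.0000 = 2.2500.

DWL = £2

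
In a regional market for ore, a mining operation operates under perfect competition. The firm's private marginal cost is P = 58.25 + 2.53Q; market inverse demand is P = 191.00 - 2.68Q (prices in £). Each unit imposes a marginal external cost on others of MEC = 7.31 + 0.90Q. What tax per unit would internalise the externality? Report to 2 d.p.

Social marginal cost = private MC + MEC = 65.56 + 3.43Q.
Set SMC = demand: 65.56 + 3.43Q = 191.00 - 2.68Q → Q* = 20.5303.
The Pigouvian tax equals MEC at Q*: 7.31 + 0.90×20.5303 = 25.7873.

tax = £25.79 per unit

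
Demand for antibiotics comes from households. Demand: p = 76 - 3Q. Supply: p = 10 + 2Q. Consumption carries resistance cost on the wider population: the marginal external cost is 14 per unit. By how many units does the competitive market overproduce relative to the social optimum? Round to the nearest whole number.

3 units

Market equilibrium (private): 10 + 2Q = 76 - 3Q → Q_m = 13.2000.
Social marginal benefit = demand − MEC = 62 - 3Q.
Set SMB = MC: 62 - 3Q = 10 + 2Q → Q* = 10.4000.
Gap = |13.2000 − 10.4000| = 2.8000.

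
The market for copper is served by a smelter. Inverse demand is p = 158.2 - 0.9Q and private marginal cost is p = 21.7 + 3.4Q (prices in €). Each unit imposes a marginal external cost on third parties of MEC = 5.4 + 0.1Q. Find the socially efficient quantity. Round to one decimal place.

Q* = 29.8

Social marginal cost = private MC + MEC = 27.1 + 3.5Q.
Set SMC = demand: 27.1 + 3.5Q = 158.2 - 0.9Q → Q* = 29.7955.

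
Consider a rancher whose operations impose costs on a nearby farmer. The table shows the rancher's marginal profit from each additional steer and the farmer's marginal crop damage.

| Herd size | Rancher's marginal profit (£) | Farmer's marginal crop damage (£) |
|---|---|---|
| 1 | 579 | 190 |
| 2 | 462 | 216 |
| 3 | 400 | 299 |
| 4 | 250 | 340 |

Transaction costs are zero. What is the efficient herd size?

3

Bargaining reaches the level where marginal profit last exceeds marginal crop damage.
That holds through level 3 (400 ≥ 299) but not at 4 (250 < 340).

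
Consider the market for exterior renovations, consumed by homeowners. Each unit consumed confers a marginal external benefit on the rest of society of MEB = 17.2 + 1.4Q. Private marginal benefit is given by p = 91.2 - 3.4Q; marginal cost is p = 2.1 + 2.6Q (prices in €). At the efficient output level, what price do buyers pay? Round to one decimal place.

P = €12.6

Social marginal benefit = demand + MEB = 108.4 - 2.0Q.
Set SMB = MC: 108.4 - 2.0Q = 2.1 + 2.6Q → Q* = 23.1087.
Consumer price on the demand curve at Q*: 91.2 − 3.4×23.1087 = 12.6304.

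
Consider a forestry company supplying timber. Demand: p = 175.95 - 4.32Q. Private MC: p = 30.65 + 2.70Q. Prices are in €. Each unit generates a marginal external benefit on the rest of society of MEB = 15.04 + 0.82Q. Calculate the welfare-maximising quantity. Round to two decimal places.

Social marginal cost = private MC − MEB = 15.61 + 1.88Q.
Set SMC = demand: 15.61 + 1.88Q = 175.95 - 4.32Q → Q* = 25.8613.

Q* = 25.86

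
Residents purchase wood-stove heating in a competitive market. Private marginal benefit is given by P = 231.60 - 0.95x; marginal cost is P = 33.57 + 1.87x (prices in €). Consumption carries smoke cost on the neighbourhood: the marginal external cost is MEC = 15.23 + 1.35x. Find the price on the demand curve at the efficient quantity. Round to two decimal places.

P = €189.95

Social marginal benefit = demand − MEC = 216.37 - 2.30x.
Set SMB = MC: 216.37 - 2.30x = 33.57 + 1.87x → x* = 43.8369.
Consumer price on the demand curve at x*: 231.60 − 0.95×43.8369 = 189.9549.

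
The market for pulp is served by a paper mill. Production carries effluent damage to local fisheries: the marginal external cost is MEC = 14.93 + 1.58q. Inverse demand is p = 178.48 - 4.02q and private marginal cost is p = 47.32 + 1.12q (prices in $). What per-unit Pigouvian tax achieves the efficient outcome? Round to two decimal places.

tax = $42.26 per unit

Social marginal cost = private MC + MEC = 62.25 + 2.70q.
Set SMC = demand: 62.25 + 2.70q = 178.48 - 4.02q → q* = 17.2961.
The Pigouvian tax equals MEC at q*: 14.93 + 1.58×17.2961 = 42.2578.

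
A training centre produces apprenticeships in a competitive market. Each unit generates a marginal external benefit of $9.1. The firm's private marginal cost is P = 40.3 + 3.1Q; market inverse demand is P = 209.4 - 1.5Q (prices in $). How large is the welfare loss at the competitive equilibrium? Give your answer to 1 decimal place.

Market equilibrium (private): 40.3 + 3.1Q = 209.4 - 1.5Q → Q_m = 36.7609.
Social marginal cost = private MC − MEB = 31.2 + 3.1Q.
Set SMC = demand: 31.2 + 3.1Q = 209.4 - 1.5Q → Q* = 38.7391.
The loss is the area between SMC and demand from Q* to Q_m; with linear curves that's a triangle of height MEB(Q_m).
DWL = ½ × 1.9782 × 9.1000 = 9.0008.

DWL = $9.0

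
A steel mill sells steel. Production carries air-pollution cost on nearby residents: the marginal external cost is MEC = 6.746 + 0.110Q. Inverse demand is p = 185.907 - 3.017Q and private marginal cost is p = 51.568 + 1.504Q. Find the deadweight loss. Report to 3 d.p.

Market equilibrium (private): 51.568 + 1.504Q = 185.907 - 3.017Q → Q_m = 29.7144.
Social marginal cost = private MC + MEC = 58.314 + 1.614Q.
Set SMC = demand: 58.314 + 1.614Q = 185.907 - 3.017Q → Q* = 27.5519.
The loss is the area between SMC and demand from Q* to Q_m; with linear curves that's a triangle of height MEC(Q_m).
DWL = ½ × 2.1625 × 10.0146 = 10.8283.

DWL = 10.828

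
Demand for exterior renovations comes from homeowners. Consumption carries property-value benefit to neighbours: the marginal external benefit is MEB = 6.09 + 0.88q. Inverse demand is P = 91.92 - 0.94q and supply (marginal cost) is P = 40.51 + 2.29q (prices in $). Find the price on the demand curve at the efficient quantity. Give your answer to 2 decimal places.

P = $68.92

Social marginal benefit = demand + MEB = 98.01 - 0.06q.
Set SMB = MC: 98.01 - 0.06q = 40.51 + 2.29q → q* = 24.4681.
Consumer price on the demand curve at q*: 91.92 − 0.94×24.4681 = 68.9200.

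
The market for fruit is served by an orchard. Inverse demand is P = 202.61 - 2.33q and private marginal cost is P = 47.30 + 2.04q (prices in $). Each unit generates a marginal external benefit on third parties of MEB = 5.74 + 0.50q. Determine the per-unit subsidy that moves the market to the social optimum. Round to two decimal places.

subsidy = $26.55 per unit

Social marginal cost = private MC − MEB = 41.56 + 1.54q.
Set SMC = demand: 41.56 + 1.54q = 202.61 - 2.33q → q* = 41.6150.
The Pigouvian subsidy equals MEB at q*: 5.74 + 0.50×41.6150 = 26.5475.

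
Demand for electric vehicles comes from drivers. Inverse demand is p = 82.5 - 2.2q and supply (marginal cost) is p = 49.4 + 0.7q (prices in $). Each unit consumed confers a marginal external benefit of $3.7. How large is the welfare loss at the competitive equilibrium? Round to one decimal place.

Market equilibrium (private): 49.4 + 0.7q = 82.5 - 2.2q → q_m = 11.4138.
Social marginal benefit = demand + MEB = 86.2 - 2.2q.
Set SMB = MC: 86.2 - 2.2q = 49.4 + 0.7q → q* = 12.6897.
Between q* and q_m the wedge SMB − MC runs linearly from 0 to MEB(q_m), so the loss is a triangle.
DWL = ½ × 1.2759 × 3.7000 = 2.3604.

DWL = $2.4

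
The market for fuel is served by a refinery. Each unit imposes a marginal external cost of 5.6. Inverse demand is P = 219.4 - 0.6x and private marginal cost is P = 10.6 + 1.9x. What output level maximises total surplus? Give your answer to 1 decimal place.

x* = 81.3

Social marginal cost = private MC + MEC = 16.2 + 1.9x.
Set SMC = demand: 16.2 + 1.9x = 219.4 - 0.6x → x* = 81.2800.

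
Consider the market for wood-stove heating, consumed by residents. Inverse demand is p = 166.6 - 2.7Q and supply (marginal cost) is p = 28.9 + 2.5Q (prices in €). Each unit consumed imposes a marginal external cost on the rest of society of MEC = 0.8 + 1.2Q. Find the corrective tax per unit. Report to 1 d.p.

Social marginal benefit = demand − MEC = 165.8 - 3.9Q.
Set SMB = MC: 165.8 - 3.9Q = 28.9 + 2.5Q → Q* = 21.3906.
The Pigouvian tax equals MEC at Q*: 0.8 + 1.2×21.3906 = 26.4687.

tax = €26.5 per unit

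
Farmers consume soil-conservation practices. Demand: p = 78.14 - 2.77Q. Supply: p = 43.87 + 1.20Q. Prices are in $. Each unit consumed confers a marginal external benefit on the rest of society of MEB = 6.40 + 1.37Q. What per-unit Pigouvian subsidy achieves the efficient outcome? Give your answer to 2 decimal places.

Social marginal benefit = demand + MEB = 84.54 - 1.40Q.
Set SMB = MC: 84.54 - 1.40Q = 43.87 + 1.20Q → Q* = 15.6423.
The Pigouvian subsidy equals MEB at Q*: 6.40 + 1.37×15.6423 = 27.8300.

subsidy = $27.83 per unit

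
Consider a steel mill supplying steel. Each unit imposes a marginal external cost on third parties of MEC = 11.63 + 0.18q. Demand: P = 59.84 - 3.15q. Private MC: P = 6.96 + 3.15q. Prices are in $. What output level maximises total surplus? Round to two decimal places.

Social marginal cost = private MC + MEC = 18.59 + 3.33q.
Set SMC = demand: 18.59 + 3.33q = 59.84 - 3.15q → q* = 6.3657.

q* = 6.37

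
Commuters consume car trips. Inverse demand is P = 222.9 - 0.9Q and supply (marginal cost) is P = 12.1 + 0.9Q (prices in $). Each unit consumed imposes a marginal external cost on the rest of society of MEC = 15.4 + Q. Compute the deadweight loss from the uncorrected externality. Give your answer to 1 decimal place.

DWL = $3135.6

Market equilibrium (private): 12.1 + 0.9Q = 222.9 - 0.9Q → Q_m = 117.1111.
Social marginal benefit = demand − MEC = 207.5 - 1.9Q.
Set SMB = MC: 207.5 - 1.9Q = 12.1 + 0.9Q → Q* = 69.7857.
Height of the DWL triangle at Q_m is MC(Q_m) − SMB(Q_m) = MEC(Q_m) = 132.5111.
DWL = ½ × 47.3254 × 132.5111 = 3135.5704.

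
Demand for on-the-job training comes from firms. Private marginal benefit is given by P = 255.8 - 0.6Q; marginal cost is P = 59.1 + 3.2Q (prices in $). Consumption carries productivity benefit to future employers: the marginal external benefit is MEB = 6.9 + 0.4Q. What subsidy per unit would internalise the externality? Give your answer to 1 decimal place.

Social marginal benefit = demand + MEB = 262.7 - 0.2Q.
Set SMB = MC: 262.7 - 0.2Q = 59.1 + 3.2Q → Q* = 59.8824.
The Pigouvian subsidy equals MEB at Q*: 6.9 + 0.4×59.8824 = 30.8530.

subsidy = $30.9 per unit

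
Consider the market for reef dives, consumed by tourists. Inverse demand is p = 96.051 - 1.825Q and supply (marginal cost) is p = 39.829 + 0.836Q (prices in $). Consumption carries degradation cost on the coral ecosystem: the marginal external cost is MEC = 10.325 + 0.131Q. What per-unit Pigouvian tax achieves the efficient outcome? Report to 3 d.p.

Social marginal benefit = demand − MEC = 85.726 - 1.956Q.
Set SMB = MC: 85.726 - 1.956Q = 39.829 + 0.836Q → Q* = 16.4388.
The Pigouvian tax equals MEC at Q*: 10.325 + 0.131×16.4388 = 12.4785.

tax = $12.478 per unit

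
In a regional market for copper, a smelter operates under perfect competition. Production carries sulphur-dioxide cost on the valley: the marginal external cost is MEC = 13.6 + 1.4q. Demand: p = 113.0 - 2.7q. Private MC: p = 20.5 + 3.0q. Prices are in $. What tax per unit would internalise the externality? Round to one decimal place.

Social marginal cost = private MC + MEC = 34.1 + 4.4q.
Set SMC = demand: 34.1 + 4.4q = 113.0 - 2.7q → q* = 11.1127.
The Pigouvian tax equals MEC at q*: 13.6 + 1.4×11.1127 = 29.1578.

tax = $29.2 per unit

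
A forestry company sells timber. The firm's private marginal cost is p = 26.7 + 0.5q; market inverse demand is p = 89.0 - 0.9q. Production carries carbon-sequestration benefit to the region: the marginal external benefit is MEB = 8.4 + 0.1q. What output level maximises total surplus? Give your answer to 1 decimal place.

q* = 54.4

Social marginal cost = private MC − MEB = 18.3 + 0.4q.
Set SMC = demand: 18.3 + 0.4q = 89.0 - 0.9q → q* = 54.3846.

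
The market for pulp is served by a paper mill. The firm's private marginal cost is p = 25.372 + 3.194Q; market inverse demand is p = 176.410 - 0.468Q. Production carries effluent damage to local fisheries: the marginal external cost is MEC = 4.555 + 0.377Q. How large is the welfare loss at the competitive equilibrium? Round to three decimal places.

Market equilibrium (private): 25.372 + 3.194Q = 176.410 - 0.468Q → Q_m = 41.2447.
Social marginal cost = private MC + MEC = 29.927 + 3.571Q.
Set SMC = demand: 29.927 + 3.571Q = 176.410 - 0.468Q → Q* = 36.2671.
The welfare-loss triangle has base |Q_m − Q*| and height MEC(Q_m) (the vertical gap between SMC and demand is zero at Q* and MEC at Q_m).
DWL = ½ × 4.9776 × 20.1042 = 50.0353.

DWL = 50.035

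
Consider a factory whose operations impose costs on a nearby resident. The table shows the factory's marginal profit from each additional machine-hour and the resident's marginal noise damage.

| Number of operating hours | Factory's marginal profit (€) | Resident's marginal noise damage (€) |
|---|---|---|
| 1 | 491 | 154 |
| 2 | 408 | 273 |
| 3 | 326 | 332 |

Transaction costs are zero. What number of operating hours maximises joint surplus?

Bargaining reaches the level where marginal profit last exceeds marginal noise damage.
That holds through level 2 (408 ≥ 273) but not at 3 (326 < 332).

2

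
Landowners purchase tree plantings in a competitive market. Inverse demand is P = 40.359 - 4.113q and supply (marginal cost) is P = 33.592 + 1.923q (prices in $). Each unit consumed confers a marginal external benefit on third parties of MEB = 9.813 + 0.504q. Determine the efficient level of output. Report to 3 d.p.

q* = 2.997

Social marginal benefit = demand + MEB = 50.172 - 3.609q.
Set SMB = MC: 50.172 - 3.609q = 33.592 + 1.923q → q* = 2.9971.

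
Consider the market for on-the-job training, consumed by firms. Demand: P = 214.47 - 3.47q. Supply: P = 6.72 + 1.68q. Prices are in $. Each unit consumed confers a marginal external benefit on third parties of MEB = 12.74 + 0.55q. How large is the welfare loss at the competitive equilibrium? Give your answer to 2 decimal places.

DWL = $132.60

Market equilibrium (private): 6.72 + 1.68q = 214.47 - 3.47q → q_m = 40.3398.
Social marginal benefit = demand + MEB = 227.21 - 2.92q.
Set SMB = MC: 227.21 - 2.92q = 6.72 + 1.68q → q* = 47.9326.
Between q* and q_m the wedge SMB − MC runs linearly from 0 to MEB(q_m), so the loss is a triangle.
DWL = ½ × 7.5928 × 34.9269 = 132.5965.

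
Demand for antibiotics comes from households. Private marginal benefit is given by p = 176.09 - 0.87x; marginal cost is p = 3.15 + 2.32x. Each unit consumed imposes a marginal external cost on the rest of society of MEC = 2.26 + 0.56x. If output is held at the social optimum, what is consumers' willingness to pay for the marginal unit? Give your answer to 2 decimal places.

Social marginal benefit = demand − MEC = 173.83 - 1.43x.
Set SMB = MC: 173.83 - 1.43x = 3.15 + 2.32x → x* = 45.5147.
Consumer price on the demand curve at x*: 176.09 − 0.87×45.5147 = 136.4922.

P = 136.49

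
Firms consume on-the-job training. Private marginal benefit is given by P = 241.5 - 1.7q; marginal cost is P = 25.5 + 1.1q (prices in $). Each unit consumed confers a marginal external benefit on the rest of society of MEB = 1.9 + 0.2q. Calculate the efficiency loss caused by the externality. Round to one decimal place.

DWL = $57.7

Market equilibrium (private): 25.5 + 1.1q = 241.5 - 1.7q → q_m = 77.1429.
Social marginal benefit = demand + MEB = 243.4 - 1.5q.
Set SMB = MC: 243.4 - 1.5q = 25.5 + 1.1q → q* = 83.8077.
Between q* and q_m the wedge SMB − MC runs linearly from 0 to MEB(q_m), so the loss is a triangle.
DWL = ½ × 6.6648 × 17.3286 = 57.7458.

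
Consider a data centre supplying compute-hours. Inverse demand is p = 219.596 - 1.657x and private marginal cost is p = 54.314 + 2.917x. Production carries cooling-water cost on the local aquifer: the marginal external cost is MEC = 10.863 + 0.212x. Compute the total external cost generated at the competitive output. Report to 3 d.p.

Market equilibrium (private): 54.314 + 2.917x = 219.596 - 1.657x → x_m = 36.1351.
Total external cost = ∫₀^{x_m} (10.863 + 0.212x) dx = 10.863×36.1351 + ½×0.212×36.1351² = 530.9446.

530.945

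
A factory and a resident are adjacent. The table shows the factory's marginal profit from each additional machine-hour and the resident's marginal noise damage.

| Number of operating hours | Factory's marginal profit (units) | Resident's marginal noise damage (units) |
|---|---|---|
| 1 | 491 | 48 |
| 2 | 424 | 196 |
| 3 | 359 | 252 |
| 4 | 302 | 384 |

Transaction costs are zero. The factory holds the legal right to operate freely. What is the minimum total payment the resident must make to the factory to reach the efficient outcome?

Left alone the factory would choose level 4 (marginal profit stays positive).
Efficient level: k* = 3 (marginal profit ≥ marginal noise damage through 3).
The resident must at least cover the factory's forgone profit from cutting 4→3: 302 = 302.

302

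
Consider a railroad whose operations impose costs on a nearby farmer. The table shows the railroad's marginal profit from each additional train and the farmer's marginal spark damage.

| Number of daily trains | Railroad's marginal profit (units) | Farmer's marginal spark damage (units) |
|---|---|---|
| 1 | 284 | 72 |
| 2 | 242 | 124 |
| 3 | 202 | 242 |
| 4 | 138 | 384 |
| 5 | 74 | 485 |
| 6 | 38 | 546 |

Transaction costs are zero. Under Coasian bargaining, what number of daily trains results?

2

Bargaining reaches the level where marginal profit last exceeds marginal spark damage.
That holds through level 2 (242 ≥ 124) but not at 3 (202 < 242).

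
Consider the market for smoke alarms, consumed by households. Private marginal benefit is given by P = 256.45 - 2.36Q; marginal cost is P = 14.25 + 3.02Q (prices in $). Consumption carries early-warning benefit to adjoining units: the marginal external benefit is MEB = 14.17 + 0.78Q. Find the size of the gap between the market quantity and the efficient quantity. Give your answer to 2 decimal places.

10.71 units

Market equilibrium (private): 14.25 + 3.02Q = 256.45 - 2.36Q → Q_m = 45.0186.
Social marginal benefit = demand + MEB = 270.62 - 1.58Q.
Set SMB = MC: 270.62 - 1.58Q = 14.25 + 3.02Q → Q* = 55.7326.
Gap = |45.0186 − 55.7326| = 10.7140.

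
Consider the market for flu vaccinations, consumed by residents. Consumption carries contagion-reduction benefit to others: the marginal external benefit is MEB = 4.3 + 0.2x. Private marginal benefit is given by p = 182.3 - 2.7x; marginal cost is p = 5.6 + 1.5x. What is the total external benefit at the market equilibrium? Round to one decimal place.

Market equilibrium (private): 5.6 + 1.5x = 182.3 - 2.7x → x_m = 42.0714.
Total external benefit = ∫₀^{x_m} (4.3 + 0.2x) dx = 4.3×42.0714 + ½×0.2×42.0714² = 357.9073.

357.9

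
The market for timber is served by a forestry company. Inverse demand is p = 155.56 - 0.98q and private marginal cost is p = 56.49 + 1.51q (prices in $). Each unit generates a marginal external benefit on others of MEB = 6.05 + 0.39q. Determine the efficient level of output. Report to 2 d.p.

Social marginal cost = private MC − MEB = 50.44 + 1.12q.
Set SMC = demand: 50.44 + 1.12q = 155.56 - 0.98q → q* = 50.0571.

q* = 50.06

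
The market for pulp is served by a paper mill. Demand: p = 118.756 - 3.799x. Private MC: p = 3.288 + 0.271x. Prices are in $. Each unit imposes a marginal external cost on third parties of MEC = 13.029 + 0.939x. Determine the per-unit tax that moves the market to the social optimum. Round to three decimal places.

Social marginal cost = private MC + MEC = 16.317 + 1.210x.
Set SMC = demand: 16.317 + 1.210x = 118.756 - 3.799x → x* = 20.4510.
The Pigouvian tax equals MEC at x*: 13.029 + 0.939×20.4510 = 32.2325.

tax = $32.232 per unit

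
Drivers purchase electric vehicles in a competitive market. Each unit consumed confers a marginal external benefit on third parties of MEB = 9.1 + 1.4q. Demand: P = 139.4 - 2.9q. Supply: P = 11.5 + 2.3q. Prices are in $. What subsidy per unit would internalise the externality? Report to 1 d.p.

subsidy = $59.6 per unit

Social marginal benefit = demand + MEB = 148.5 - 1.5q.
Set SMB = MC: 148.5 - 1.5q = 11.5 + 2.3q → q* = 36.0526.
The Pigouvian subsidy equals MEB at q*: 9.1 + 1.4×36.0526 = 59.5736.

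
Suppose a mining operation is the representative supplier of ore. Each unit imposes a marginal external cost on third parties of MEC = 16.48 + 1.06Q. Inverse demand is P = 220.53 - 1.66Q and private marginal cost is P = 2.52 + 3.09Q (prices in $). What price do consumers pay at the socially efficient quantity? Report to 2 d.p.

Social marginal cost = private MC + MEC = 19.00 + 4.15Q.
Set SMC = demand: 19.00 + 4.15Q = 220.53 - 1.66Q → Q* = 34.6867.
Consumer price on the demand curve at Q*: 220.53 − 1.66×34.6867 = 162.9501.

P = $162.95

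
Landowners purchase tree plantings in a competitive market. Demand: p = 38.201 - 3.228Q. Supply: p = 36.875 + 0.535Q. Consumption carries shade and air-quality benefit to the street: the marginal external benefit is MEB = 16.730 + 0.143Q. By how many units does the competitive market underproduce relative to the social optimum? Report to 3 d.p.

Market equilibrium (private): 36.875 + 0.535Q = 38.201 - 3.228Q → Q_m = 0.3524.
Social marginal benefit = demand + MEB = 54.931 - 3.085Q.
Set SMB = MC: 54.931 - 3.085Q = 36.875 + 0.535Q → Q* = 4.9878.
Gap = |0.3524 − 4.9878| = 4.6354.

4.635 units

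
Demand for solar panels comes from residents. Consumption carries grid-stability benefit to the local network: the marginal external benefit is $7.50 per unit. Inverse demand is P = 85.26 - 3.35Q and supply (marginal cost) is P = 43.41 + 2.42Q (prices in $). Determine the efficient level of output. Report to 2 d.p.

Q* = 8.55

Social marginal benefit = demand + MEB = 92.76 - 3.35Q.
Set SMB = MC: 92.76 - 3.35Q = 43.41 + 2.42Q → Q* = 8.5529.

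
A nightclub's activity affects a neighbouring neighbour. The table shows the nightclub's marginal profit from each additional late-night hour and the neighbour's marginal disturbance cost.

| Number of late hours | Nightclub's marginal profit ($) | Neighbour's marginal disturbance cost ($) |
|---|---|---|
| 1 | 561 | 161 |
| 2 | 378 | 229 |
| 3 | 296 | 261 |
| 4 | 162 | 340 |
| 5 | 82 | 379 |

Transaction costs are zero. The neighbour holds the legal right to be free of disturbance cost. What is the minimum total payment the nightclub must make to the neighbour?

Efficient level: marginal profit ≥ marginal disturbance cost through level 3, so k* = 3.
With the neighbour holding the right, the nightclub must at least compensate total damage at k*: 161 + 229 + 261 = 651.

$651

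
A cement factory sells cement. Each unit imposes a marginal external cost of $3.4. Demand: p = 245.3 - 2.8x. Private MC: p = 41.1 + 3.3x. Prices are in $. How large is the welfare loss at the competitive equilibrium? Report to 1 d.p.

Market equilibrium (private): 41.1 + 3.3x = 245.3 - 2.8x → x_m = 33.4754.
Social marginal cost = private MC + MEC = 44.5 + 3.3x.
Set SMC = demand: 44.5 + 3.3x = 245.3 - 2.8x → x* = 32.9180.
Height of the DWL triangle at x_m is SMC(x_m) − demand(x_m) = MEC(x_m) = 3.4000.
DWL = ½ × 0.5574 × 3.4000 = 0.9476.

DWL = $0.9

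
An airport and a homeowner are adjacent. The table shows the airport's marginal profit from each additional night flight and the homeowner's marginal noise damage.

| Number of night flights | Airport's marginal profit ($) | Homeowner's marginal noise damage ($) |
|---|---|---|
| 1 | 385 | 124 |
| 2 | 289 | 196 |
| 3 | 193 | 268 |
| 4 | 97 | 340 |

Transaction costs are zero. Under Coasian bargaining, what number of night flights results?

Bargaining reaches the level where marginal profit last exceeds marginal noise damage.
That holds through level 2 (289 ≥ 196) but not at 3 (193 < 268).

2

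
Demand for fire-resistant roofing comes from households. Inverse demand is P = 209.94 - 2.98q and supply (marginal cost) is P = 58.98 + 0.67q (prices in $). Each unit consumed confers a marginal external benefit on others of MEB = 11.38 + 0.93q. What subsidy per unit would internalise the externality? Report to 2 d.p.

subsidy = $66.89 per unit

Social marginal benefit = demand + MEB = 221.32 - 2.05q.
Set SMB = MC: 221.32 - 2.05q = 58.98 + 0.67q → q* = 59.6838.
The Pigouvian subsidy equals MEB at q*: 11.38 + 0.93×59.6838 = 66.8859.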